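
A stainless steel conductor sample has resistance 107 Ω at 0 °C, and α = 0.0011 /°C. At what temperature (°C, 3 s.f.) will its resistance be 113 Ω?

R = R₀(1 + α(T − T₀)) ⇒ T = T₀ + (R/R₀ − 1)/α
T = 0 + (113/107 − 1)/0.0011 = 0 + (0.05607)/0.0011 = 51.0 °C

51.0 °C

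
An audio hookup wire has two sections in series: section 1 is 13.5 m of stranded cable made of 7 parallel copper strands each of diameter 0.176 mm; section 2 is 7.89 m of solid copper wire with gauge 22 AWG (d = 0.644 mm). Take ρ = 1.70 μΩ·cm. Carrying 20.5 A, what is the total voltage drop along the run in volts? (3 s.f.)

ρ = 1.70 μΩ·cm = 1.70×10^-8 Ω·m
Section 1: A_strand = π(8.8000e-05)² = 2.433e-08 m²; R₁ = ρL/(N·A_s) = (1.70×10^-8)(13.5)/(7×2.433e-08) = 1.348 Ω
Section 2: A = π(0.644/2 mm)² = π(3.2200e-04 m)² = 3.257e-07 m²
R₂ = (1.70×10^-8)(7.89)/(3.257e-07) = 0.4118 Ω
R = R₁ + R₂ = 1.759 Ω
V = IR = 20.5 × 1.759 = 36.1 V

36.1 V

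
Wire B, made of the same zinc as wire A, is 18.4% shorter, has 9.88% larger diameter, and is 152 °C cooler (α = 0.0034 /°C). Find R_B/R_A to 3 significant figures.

0.327

R ∝ ρL/d² with ρ ∝ (1+αΔT), so R_B/R_A = (1 − 18.4/100) × (1 + 9.88/100)⁻² × (1 − 0.0034×152)
= 0.816 × 0.8283 × 0.4832 = 0.327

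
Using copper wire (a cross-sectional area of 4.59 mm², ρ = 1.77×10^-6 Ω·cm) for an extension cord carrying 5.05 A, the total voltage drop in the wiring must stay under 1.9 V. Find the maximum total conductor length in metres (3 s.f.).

97.6 m

ρ = 1.77×10^-6 Ω·cm = 1.77×10^-8 Ω·m
A = 4.59 mm² = 4.590e-06 m²
L_max = V_max·A/(1·ρI) = (1.9)(4.590e-06)/(1.77×10^-8×5.05) = 97.6 m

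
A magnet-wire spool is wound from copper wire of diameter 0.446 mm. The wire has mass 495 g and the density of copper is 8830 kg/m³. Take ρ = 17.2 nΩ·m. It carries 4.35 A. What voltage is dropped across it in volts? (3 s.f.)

172 V

ρ = 17.2 nΩ·m = 1.72×10^-8 Ω·m
A = π(d/2)² = π(2.2300e-04 m)² = 1.5623e-07 m²
L = m/(density·A) = 0.495/(8830×1.5623e-07) = 358.8 m
R = ρL/A = (1.72×10^-8)(358.8)/(1.5623e-07) = 39.51 Ω
V = IR = 4.35 × 39.51 = 172 V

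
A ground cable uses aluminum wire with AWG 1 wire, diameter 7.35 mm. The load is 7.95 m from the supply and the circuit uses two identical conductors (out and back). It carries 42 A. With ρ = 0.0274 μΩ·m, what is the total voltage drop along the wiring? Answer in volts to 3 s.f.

ρ = 0.0274 μΩ·m = 2.74×10^-8 Ω·m
A = π(7.35/2 mm)² = π(3.6750e-03 m)² = 4.243e-05 m²
Total conductor length (both ways) L = 2 × 7.95 = 15.9 m
R = ρL/A = (2.74×10^-8)(15.9)/(4.243e-05) = 0.01027 Ω
V = IR = 42 × 0.01027 = 0.431 V

0.431 V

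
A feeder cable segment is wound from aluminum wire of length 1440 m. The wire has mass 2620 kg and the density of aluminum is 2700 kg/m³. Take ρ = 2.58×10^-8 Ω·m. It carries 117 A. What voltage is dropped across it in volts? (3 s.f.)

6.45 V

A = m/(density·L) = 2620/(2700×1440) = 6.7387e-04 m²
R = ρL/A = (2.58×10^-8)(1440)/(6.7387e-04) = 0.05513 Ω
V = IR = 117 × 0.05513 = 6.45 V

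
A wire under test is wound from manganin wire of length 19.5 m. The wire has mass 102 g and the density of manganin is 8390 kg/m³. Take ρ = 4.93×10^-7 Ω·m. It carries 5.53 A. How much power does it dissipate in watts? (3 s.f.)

A = m/(density·L) = 0.102/(8390×19.5) = 6.2345e-07 m²
R = ρL/A = (4.93×10^-7)(19.5)/(6.2345e-07) = 15.42 Ω
P = I²R = (5.53)² × 15.42 = 472 W

472 W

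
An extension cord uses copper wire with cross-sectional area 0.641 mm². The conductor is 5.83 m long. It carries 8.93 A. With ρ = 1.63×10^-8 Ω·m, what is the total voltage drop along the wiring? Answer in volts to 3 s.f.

1.32 V

A = 0.641 mm² = 6.410e-07 m²
R = ρL/A = (1.63×10^-8)(5.83)/(6.410e-07) = 0.1483 Ω
V = IR = 8.93 × 0.1483 = 1.32 V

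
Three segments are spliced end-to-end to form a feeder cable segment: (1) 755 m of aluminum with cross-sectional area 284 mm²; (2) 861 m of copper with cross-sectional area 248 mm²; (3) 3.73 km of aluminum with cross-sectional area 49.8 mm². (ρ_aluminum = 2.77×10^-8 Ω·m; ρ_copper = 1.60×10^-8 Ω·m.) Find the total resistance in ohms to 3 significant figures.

Seg 1: A = 284 mm² = 2.840e-04 m²
R_1 = (2.77×10^-8)(755)/(2.840e-04) = 0.07364 Ω
Seg 2: A = 248 mm² = 2.480e-04 m²
R_2 = (1.60×10^-8)(861)/(2.480e-04) = 0.05555 Ω
Seg 3: A = 49.8 mm² = 4.980e-05 m²
R_3 = (2.77×10^-8)(3730)/(4.980e-05) = 2.075 Ω
R_total = R_1 + R_2 + R_3 = 2.20 Ω

2.20 Ω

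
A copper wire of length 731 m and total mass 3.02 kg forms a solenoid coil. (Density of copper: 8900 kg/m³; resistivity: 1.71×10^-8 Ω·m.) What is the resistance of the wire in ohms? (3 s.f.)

A = m/(density·L) = 3.02/(8900×731) = 4.6419e-07 m²
R = ρL/A = (1.71×10^-8)(731)/(4.6419e-07) = 26.9 Ω

26.9 Ω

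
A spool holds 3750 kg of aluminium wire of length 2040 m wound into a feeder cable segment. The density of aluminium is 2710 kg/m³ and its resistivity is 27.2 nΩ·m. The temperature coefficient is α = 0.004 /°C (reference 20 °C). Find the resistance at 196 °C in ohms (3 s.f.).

ρ = 27.2 nΩ·m = 2.72×10^-8 Ω·m
A = m/(density·L) = 3750/(2710×2040) = 6.7832e-04 m²
R = ρL/A = (2.72×10^-8)(2040)/(6.7832e-04) = 0.0818 Ω
R(196 °C) = 0.0818 × (1 + 0.004×176) = 0.139 Ω

0.139 Ω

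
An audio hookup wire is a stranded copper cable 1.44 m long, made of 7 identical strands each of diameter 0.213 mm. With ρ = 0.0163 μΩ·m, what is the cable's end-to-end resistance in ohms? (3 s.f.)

ρ = 0.0163 μΩ·m = 1.63×10^-8 Ω·m
A_strand = π(1.0650e-04 m)² = 3.563e-08 m²
R_strand = ρL/A = (1.63×10^-8)(1.44)/(3.563e-08) = 0.6587 Ω
R_total = R_strand/N = 0.6587/7 = 0.0941 Ω

0.0941 Ω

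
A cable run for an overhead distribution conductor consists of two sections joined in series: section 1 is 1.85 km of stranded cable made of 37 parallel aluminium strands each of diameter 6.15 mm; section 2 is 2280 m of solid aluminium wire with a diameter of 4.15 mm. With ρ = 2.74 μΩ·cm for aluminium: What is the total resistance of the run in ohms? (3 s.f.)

ρ = 2.74 μΩ·cm = 2.74×10^-8 Ω·m
Section 1: A_strand = π(3.0750e-03)² = 2.971e-05 m²; R₁ = ρL/(N·A_s) = (2.74×10^-8)(1850)/(37×2.971e-05) = 0.04612 Ω
Section 2: A = π(d/2)² = π(2.0750e-03 m)² = 1.353e-05 m²
R₂ = (2.74×10^-8)(2280)/(1.353e-05) = 4.618 Ω
R = R₁ + R₂ = 4.66 Ω

4.66 Ω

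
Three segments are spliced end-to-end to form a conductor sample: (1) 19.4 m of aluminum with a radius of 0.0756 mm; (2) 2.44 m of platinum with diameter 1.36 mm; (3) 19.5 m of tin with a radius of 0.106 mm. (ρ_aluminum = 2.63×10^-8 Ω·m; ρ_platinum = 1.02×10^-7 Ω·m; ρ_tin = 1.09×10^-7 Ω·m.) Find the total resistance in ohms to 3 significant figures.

88.8 Ω

Seg 1: A = πr² = π(7.5600e-05 m)² = 1.796e-08 m²
R_1 = (2.63×10^-8)(19.4)/(1.796e-08) = 28.42 Ω
Seg 2: A = π(d/2)² = π(6.8000e-04 m)² = 1.453e-06 m²
R_2 = (1.02×10^-7)(2.44)/(1.453e-06) = 0.1713 Ω
Seg 3: A = πr² = π(1.0600e-04 m)² = 3.530e-08 m²
R_3 = (1.09×10^-7)(19.5)/(3.530e-08) = 60.21 Ω
R_total = R_1 + R_2 + R_3 = 88.8 Ω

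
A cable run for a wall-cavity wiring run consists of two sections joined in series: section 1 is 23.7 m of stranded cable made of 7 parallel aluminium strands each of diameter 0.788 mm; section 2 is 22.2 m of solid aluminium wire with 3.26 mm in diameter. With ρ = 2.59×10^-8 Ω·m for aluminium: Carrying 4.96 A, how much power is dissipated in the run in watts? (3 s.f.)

Section 1: A_strand = π(3.9400e-04)² = 4.877e-07 m²; R₁ = ρL/(N·A_s) = (2.59×10^-8)(23.7)/(7×4.877e-07) = 0.1798 Ω
Section 2: A = π(d/2)² = π(1.6300e-03 m)² = 8.347e-06 m²
R₂ = (2.59×10^-8)(22.2)/(8.347e-06) = 0.06889 Ω
R = R₁ + R₂ = 0.2487 Ω
P = I²R = (4.96)² × 0.2487 = 6.12 W

6.12 W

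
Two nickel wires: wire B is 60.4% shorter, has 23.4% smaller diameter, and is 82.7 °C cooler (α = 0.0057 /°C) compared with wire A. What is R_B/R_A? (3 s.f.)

0.357

R ∝ ρL/d² with ρ ∝ (1+αΔT), so R_B/R_A = (1 − 60.4/100) × (1 − 23.4/100)⁻² × (1 − 0.0057×82.7)
= 0.396 × 1.704 × 0.5286 = 0.357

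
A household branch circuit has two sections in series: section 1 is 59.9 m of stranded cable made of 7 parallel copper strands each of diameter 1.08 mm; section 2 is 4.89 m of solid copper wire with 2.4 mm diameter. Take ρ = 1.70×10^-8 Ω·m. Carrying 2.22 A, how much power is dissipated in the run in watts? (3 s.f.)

0.873 W

Section 1: A_strand = π(5.4000e-04)² = 9.161e-07 m²; R₁ = ρL/(N·A_s) = (1.70×10^-8)(59.9)/(7×9.161e-07) = 0.1588 Ω
Section 2: A = π(d/2)² = π(1.2000e-03 m)² = 4.524e-06 m²
R₂ = (1.70×10^-8)(4.89)/(4.524e-06) = 0.01838 Ω
R = R₁ + R₂ = 0.1772 Ω
P = I²R = (2.22)² × 0.1772 = 0.873 W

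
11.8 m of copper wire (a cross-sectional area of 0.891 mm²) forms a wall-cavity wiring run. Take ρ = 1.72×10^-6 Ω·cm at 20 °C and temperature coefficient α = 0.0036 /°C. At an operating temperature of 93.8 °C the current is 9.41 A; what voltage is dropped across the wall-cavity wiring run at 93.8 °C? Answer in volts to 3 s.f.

2.71 V

ρ = 1.72×10^-6 Ω·cm = 1.72×10^-8 Ω·m
A = 0.891 mm² = 8.910e-07 m²
R₍20₎ = ρL/A = (1.72×10^-8)(11.8)/(8.910e-07) = 0.2278 Ω
R₍93.8₎ = R₍20₎(1 + αΔT) = 0.2278 × (1 + 0.0036×73.8) = 0.2883 Ω
V = IR = 9.41 × 0.2883 = 2.71 V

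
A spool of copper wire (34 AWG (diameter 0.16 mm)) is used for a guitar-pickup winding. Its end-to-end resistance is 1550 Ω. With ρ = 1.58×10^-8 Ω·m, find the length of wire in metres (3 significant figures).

A = π(0.16/2 mm)² = π(8.0000e-05 m)² = 2.011e-08 m²
L = RA/ρ = (1550)(2.011e-08)/(1.58×10^-8) = 1970 m

1970 m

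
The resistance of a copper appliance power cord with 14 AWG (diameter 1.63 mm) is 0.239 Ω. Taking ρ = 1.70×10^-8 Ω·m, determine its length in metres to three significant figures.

29.3 m

A = π(1.63/2 mm)² = π(8.1500e-04 m)² = 2.087e-06 m²
L = RA/ρ = (0.239)(2.087e-06)/(1.70×10^-8) = 29.3 m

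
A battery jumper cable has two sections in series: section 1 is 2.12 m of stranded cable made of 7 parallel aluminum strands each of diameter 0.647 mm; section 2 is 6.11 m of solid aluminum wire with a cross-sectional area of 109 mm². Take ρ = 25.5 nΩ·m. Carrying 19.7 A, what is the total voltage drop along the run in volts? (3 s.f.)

0.491 V

ρ = 25.5 nΩ·m = 2.55×10^-8 Ω·m
Section 1: A_strand = π(3.2350e-04)² = 3.288e-07 m²; R₁ = ρL/(N·A_s) = (2.55×10^-8)(2.12)/(7×3.288e-07) = 0.02349 Ω
Section 2: A = 109 mm² = 1.090e-04 m²
R₂ = (2.55×10^-8)(6.11)/(1.090e-04) = 0.001429 Ω
R = R₁ + R₂ = 0.02492 Ω
V = IR = 19.7 × 0.02492 = 0.491 V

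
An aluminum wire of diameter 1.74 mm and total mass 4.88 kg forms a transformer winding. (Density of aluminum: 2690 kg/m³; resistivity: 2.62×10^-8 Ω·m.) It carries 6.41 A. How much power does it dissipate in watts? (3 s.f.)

A = π(d/2)² = π(8.7000e-04 m)² = 2.3779e-06 m²
L = m/(density·A) = 4.88/(2690×2.3779e-06) = 762.9 m
R = ρL/A = (2.62×10^-8)(762.9)/(2.3779e-06) = 8.406 Ω
P = I²R = (6.41)² × 8.406 = 345 W

345 W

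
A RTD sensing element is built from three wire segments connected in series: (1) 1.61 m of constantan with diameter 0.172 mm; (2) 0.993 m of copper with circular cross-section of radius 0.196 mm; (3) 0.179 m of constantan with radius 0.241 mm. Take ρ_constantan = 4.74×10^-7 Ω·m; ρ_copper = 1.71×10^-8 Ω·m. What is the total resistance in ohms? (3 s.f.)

Seg 1: A = π(d/2)² = π(8.6000e-05 m)² = 2.324e-08 m²
R_1 = (4.74×10^-7)(1.61)/(2.324e-08) = 32.84 Ω
Seg 2: A = πr² = π(1.9600e-04 m)² = 1.207e-07 m²
R_2 = (1.71×10^-8)(0.993)/(1.207e-07) = 0.1407 Ω
Seg 3: A = πr² = π(2.4100e-04 m)² = 1.825e-07 m²
R_3 = (4.74×10^-7)(0.179)/(1.825e-07) = 0.465 Ω
R_total = R_1 + R_2 + R_3 = 33.4 Ω

33.4 Ω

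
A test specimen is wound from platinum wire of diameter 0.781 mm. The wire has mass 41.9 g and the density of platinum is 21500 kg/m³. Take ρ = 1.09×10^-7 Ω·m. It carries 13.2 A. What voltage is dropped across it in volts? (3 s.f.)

A = π(d/2)² = π(3.9050e-04 m)² = 4.7906e-07 m²
L = m/(density·A) = 0.0419/(21500×4.7906e-07) = 4.068 m
R = ρL/A = (1.09×10^-7)(4.068)/(4.7906e-07) = 0.9256 Ω
V = IR = 13.2 × 0.9256 = 12.2 V

12.2 V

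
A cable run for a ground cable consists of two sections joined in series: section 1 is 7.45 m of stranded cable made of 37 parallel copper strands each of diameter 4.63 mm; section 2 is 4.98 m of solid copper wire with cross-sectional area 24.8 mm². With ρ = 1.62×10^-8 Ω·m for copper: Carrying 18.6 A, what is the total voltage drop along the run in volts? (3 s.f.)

Section 1: A_strand = π(2.3150e-03)² = 1.684e-05 m²; R₁ = ρL/(N·A_s) = (1.62×10^-8)(7.45)/(37×1.684e-05) = 1.937×10^-4 Ω
Section 2: A = 24.8 mm² = 2.480e-05 m²
R₂ = (1.62×10^-8)(4.98)/(2.480e-05) = 0.003253 Ω
R = R₁ + R₂ = 0.003447 Ω
V = IR = 18.6 × 0.003447 = 0.0641 V

0.0641 V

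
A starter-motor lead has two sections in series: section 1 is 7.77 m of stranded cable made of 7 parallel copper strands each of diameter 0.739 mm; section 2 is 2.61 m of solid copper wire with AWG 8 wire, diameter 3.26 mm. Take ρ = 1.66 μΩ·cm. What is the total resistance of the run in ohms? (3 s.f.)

ρ = 1.66 μΩ·cm = 1.66×10^-8 Ω·m
Section 1: A_strand = π(3.6950e-04)² = 4.289e-07 m²; R₁ = ρL/(N·A_s) = (1.66×10^-8)(7.77)/(7×4.289e-07) = 0.04296 Ω
Section 2: A = π(3.26/2 mm)² = π(1.6300e-03 m)² = 8.347e-06 m²
R₂ = (1.66×10^-8)(2.61)/(8.347e-06) = 0.005191 Ω
R = R₁ + R₂ = 0.0481 Ω

0.0481 Ω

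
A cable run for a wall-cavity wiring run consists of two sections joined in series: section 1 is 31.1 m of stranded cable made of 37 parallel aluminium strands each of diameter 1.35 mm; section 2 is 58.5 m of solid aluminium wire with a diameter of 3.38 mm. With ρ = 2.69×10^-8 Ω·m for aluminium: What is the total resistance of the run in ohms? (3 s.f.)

0.191 Ω

Section 1: A_strand = π(6.7500e-04)² = 1.431e-06 m²; R₁ = ρL/(N·A_s) = (2.69×10^-8)(31.1)/(37×1.431e-06) = 0.0158 Ω
Section 2: A = π(d/2)² = π(1.6900e-03 m)² = 8.973e-06 m²
R₂ = (2.69×10^-8)(58.5)/(8.973e-06) = 0.1754 Ω
R = R₁ + R₂ = 0.191 Ω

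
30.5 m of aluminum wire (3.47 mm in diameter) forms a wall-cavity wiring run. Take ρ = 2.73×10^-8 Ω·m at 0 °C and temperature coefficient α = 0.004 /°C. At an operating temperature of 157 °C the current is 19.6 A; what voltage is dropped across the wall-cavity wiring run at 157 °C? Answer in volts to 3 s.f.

A = π(d/2)² = π(1.7350e-03 m)² = 9.457e-06 m²
R₍0₎ = ρL/A = (2.73×10^-8)(30.5)/(9.457e-06) = 0.08805 Ω
R₍157₎ = R₍0₎(1 + αΔT) = 0.08805 × (1 + 0.004×157) = 0.1433 Ω
V = IR = 19.6 × 0.1433 = 2.81 V

2.81 V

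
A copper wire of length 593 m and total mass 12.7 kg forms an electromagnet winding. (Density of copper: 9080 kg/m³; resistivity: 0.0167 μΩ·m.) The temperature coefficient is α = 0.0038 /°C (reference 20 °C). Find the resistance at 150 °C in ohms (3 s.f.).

6.27 Ω

ρ = 0.0167 μΩ·m = 1.67×10^-8 Ω·m
A = m/(density·L) = 12.7/(9080×593) = 2.3586e-06 m²
R = ρL/A = (1.67×10^-8)(593)/(2.3586e-06) = 4.199 Ω
R(150 °C) = 4.199 × (1 + 0.0038×130) = 6.27 Ω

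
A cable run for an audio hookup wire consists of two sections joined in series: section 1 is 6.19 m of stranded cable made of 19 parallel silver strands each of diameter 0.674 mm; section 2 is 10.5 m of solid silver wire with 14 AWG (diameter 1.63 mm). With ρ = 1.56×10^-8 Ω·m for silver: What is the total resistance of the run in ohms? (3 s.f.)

Section 1: A_strand = π(3.3700e-04)² = 3.568e-07 m²; R₁ = ρL/(N·A_s) = (1.56×10^-8)(6.19)/(19×3.568e-07) = 0.01424 Ω
Section 2: A = π(1.63/2 mm)² = π(8.1500e-04 m)² = 2.087e-06 m²
R₂ = (1.56×10^-8)(10.5)/(2.087e-06) = 0.0785 Ω
R = R₁ + R₂ = 0.0927 Ω

0.0927 Ω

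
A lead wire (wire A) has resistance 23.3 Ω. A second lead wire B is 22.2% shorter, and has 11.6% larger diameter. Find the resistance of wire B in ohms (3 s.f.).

R ∝ L/d², so R_B/R_A = (1 − 22.2/100) × (1 + 11.6/100)⁻²
= 0.778 × 0.8029 = 0.6247
R_B = 0.6247 × 23.3 = 14.6 Ω

14.6 Ω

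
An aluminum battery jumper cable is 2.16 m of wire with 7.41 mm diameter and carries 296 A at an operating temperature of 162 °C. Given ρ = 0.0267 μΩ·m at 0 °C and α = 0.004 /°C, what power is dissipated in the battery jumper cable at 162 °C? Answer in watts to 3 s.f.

193 W

ρ = 0.0267 μΩ·m = 2.67×10^-8 Ω·m
A = π(d/2)² = π(3.7050e-03 m)² = 4.312e-05 m²
R₍0₎ = ρL/A = (2.67×10^-8)(2.16)/(4.312e-05) = 0.001337 Ω
R₍162₎ = R₍0₎(1 + αΔT) = 0.001337 × (1 + 0.004×162) = 0.002204 Ω
P = I²R = (296)² × 0.002204 = 193 W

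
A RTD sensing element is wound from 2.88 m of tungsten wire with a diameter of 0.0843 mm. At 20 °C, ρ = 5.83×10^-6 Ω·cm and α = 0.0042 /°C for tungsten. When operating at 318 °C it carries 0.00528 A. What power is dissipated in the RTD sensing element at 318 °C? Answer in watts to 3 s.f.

ρ = 5.83×10^-6 Ω·cm = 5.83×10^-8 Ω·m
A = π(d/2)² = π(4.2150e-05 m)² = 5.581e-09 m²
R₍20₎ = ρL/A = (5.83×10^-8)(2.88)/(5.581e-09) = 30.08 Ω
R₍318₎ = R₍20₎(1 + αΔT) = 30.08 × (1 + 0.0042×298) = 67.73 Ω
P = I²R = (0.00528)² × 67.73 = 0.00189 W

0.00189 W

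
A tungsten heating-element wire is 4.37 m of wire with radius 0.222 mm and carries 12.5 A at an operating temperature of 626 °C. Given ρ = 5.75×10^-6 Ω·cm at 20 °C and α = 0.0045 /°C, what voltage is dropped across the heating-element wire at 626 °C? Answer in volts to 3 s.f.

ρ = 5.75×10^-6 Ω·cm = 5.75×10^-8 Ω·m
A = πr² = π(2.2200e-04 m)² = 1.548e-07 m²
R₍20₎ = ρL/A = (5.75×10^-8)(4.37)/(1.548e-07) = 1.623 Ω
R₍626₎ = R₍20₎(1 + αΔT) = 1.623 × (1 + 0.0045×606) = 6.049 Ω
V = IR = 12.5 × 6.049 = 75.6 V

75.6 V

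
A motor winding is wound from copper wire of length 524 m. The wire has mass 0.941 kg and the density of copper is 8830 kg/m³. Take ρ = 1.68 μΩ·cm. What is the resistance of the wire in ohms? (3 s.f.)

ρ = 1.68 μΩ·cm = 1.68×10^-8 Ω·m
A = m/(density·L) = 0.941/(8830×524) = 2.0338e-07 m²
R = ρL/A = (1.68×10^-8)(524)/(2.0338e-07) = 43.3 Ω

43.3 Ω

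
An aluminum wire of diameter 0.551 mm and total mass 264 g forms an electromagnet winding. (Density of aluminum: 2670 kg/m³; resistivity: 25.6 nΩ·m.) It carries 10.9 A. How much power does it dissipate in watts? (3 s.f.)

ρ = 25.6 nΩ·m = 2.56×10^-8 Ω·m
A = π(d/2)² = π(2.7550e-04 m)² = 2.3845e-07 m²
L = m/(density·A) = 0.264/(2670×2.3845e-07) = 414.7 m
R = ρL/A = (2.56×10^-8)(414.7)/(2.3845e-07) = 44.52 Ω
P = I²R = (10.9)² × 44.52 = 5290 W

5290 W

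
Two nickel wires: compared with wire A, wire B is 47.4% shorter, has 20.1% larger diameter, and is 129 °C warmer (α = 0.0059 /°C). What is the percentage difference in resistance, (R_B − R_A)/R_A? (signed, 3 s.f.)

-35.8%

R ∝ ρL/d² with ρ ∝ (1+αΔT), so R_B/R_A = (1 − 47.4/100) × (1 + 20.1/100)⁻² × (1 + 0.0059×129)
= 0.526 × 0.6933 × 1.761 = 0.6422
(R_B − R_A)/R_A = 0.6422 − 1 = -35.8%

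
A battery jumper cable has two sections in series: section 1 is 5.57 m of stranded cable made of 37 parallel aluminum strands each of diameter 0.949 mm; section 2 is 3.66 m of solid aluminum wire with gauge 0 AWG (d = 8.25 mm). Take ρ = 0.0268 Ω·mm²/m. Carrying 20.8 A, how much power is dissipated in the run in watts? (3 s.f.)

ρ = 0.0268 Ω·mm²/m = 2.68×10^-8 Ω·m
Section 1: A_strand = π(4.7450e-04)² = 7.073e-07 m²; R₁ = ρL/(N·A_s) = (2.68×10^-8)(5.57)/(37×7.073e-07) = 0.005704 Ω
Section 2: A = π(8.25/2 mm)² = π(4.1250e-03 m)² = 5.346e-05 m²
R₂ = (2.68×10^-8)(3.66)/(5.346e-05) = 0.001835 Ω
R = R₁ + R₂ = 0.007539 Ω
P = I²R = (20.8)² × 0.007539 = 3.26 W

3.26 W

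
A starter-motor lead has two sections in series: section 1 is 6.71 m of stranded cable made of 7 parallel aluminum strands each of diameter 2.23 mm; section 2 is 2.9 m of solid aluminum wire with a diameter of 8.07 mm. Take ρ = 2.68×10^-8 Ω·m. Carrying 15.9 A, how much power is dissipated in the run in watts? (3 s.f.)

2.05 W

Section 1: A_strand = π(1.1150e-03)² = 3.906e-06 m²; R₁ = ρL/(N·A_s) = (2.68×10^-8)(6.71)/(7×3.906e-06) = 0.006577 Ω
Section 2: A = π(d/2)² = π(4.0350e-03 m)² = 5.115e-05 m²
R₂ = (2.68×10^-8)(2.9)/(5.115e-05) = 0.001519 Ω
R = R₁ + R₂ = 0.008097 Ω
P = I²R = (15.9)² × 0.008097 = 2.05 W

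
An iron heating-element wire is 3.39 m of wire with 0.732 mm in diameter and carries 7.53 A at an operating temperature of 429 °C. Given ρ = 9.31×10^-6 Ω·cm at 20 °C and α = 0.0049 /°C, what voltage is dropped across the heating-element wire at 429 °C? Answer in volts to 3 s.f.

ρ = 9.31×10^-6 Ω·cm = 9.31×10^-8 Ω·m
A = π(d/2)² = π(3.6600e-04 m)² = 4.208e-07 m²
R₍20₎ = ρL/A = (9.31×10^-8)(3.39)/(4.208e-07) = 0.75 Ω
R₍429₎ = R₍20₎(1 + αΔT) = 0.75 × (1 + 0.0049×409) = 2.253 Ω
V = IR = 7.53 × 2.253 = 17.0 V

17.0 V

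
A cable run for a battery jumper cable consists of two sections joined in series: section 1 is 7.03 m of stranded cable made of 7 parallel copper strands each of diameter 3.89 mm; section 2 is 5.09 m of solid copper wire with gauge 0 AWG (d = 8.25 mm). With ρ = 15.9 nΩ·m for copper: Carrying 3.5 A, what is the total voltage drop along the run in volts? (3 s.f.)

ρ = 15.9 nΩ·m = 1.59×10^-8 Ω·m
Section 1: A_strand = π(1.9450e-03)² = 1.188e-05 m²; R₁ = ρL/(N·A_s) = (1.59×10^-8)(7.03)/(7×1.188e-05) = 0.001344 Ω
Section 2: A = π(8.25/2 mm)² = π(4.1250e-03 m)² = 5.346e-05 m²
R₂ = (1.59×10^-8)(5.09)/(5.346e-05) = 0.001514 Ω
R = R₁ + R₂ = 0.002858 Ω
V = IR = 3.5 × 0.002858 = 0.0100 V

0.0100 V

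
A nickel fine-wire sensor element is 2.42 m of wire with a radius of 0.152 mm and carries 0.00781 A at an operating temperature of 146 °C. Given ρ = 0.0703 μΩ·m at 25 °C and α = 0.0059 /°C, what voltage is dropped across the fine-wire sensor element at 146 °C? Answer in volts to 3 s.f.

0.0314 V

ρ = 0.0703 μΩ·m = 7.03×10^-8 Ω·m
A = πr² = π(1.5200e-04 m)² = 7.258e-08 m²
R₍25₎ = ρL/A = (7.03×10^-8)(2.42)/(7.258e-08) = 2.344 Ω
R₍146₎ = R₍25₎(1 + αΔT) = 2.344 × (1 + 0.0059×121) = 4.017 Ω
V = IR = 0.00781 × 4.017 = 0.0314 V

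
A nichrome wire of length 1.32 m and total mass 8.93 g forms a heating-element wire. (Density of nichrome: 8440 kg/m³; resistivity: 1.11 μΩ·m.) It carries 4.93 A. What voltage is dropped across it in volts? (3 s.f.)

9.01 V

ρ = 1.11 μΩ·m = 1.11×10^-6 Ω·m
A = m/(density·L) = 0.00893/(8440×1.32) = 8.0156e-07 m²
R = ρL/A = (1.11×10^-6)(1.32)/(8.0156e-07) = 1.828 Ω
V = IR = 4.93 × 1.828 = 9.01 V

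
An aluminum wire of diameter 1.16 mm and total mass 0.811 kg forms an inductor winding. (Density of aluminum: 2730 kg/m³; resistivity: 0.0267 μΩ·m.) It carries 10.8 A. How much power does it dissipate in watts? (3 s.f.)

ρ = 0.0267 μΩ·m = 2.67×10^-8 Ω·m
A = π(d/2)² = π(5.8000e-04 m)² = 1.0568e-06 m²
L = m/(density·A) = 0.811/(2730×1.0568e-06) = 281.1 m
R = ρL/A = (2.67×10^-8)(281.1)/(1.0568e-06) = 7.102 Ω
P = I²R = (10.8)² × 7.102 = 828 W

828 W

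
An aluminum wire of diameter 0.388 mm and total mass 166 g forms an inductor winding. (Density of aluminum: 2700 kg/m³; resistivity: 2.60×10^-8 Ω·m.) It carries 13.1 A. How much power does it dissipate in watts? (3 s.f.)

19600 W

A = π(d/2)² = π(1.9400e-04 m)² = 1.1824e-07 m²
L = m/(density·A) = 0.166/(2700×1.1824e-07) = 520 m
R = ρL/A = (2.60×10^-8)(520)/(1.1824e-07) = 114.3 Ω
P = I²R = (13.1)² × 114.3 = 19600 W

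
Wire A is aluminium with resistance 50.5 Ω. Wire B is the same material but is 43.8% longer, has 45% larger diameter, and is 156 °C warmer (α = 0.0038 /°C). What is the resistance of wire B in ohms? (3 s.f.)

55.0 Ω

R ∝ ρL/d² with ρ ∝ (1+αΔT), so R_B/R_A = (1 + 43.8/100) × (1 + 45/100)⁻² × (1 + 0.0038×156)
= 1.438 × 0.4756 × 1.593 = 1.089
R_B = 1.089 × 50.5 = 55.0 Ω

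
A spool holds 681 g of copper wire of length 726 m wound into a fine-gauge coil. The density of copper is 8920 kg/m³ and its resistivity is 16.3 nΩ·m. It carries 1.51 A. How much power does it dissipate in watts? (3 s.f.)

257 W

ρ = 16.3 nΩ·m = 1.63×10^-8 Ω·m
A = m/(density·L) = 0.681/(8920×726) = 1.0516e-07 m²
R = ρL/A = (1.63×10^-8)(726)/(1.0516e-07) = 112.5 Ω
P = I²R = (1.51)² × 112.5 = 257 W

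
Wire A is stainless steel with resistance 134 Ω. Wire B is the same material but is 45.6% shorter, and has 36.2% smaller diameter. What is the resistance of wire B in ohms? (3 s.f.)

R ∝ L/d², so R_B/R_A = (1 − 45.6/100) × (1 − 36.2/100)⁻²
= 0.544 × 2.457 = 1.337
R_B = 1.337 × 134 = 179 Ω

179 Ω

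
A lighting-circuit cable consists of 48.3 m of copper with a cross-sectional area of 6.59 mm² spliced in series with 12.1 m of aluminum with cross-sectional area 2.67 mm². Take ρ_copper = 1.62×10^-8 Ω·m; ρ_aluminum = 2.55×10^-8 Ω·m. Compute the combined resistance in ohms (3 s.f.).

0.234 Ω

Segment 1: A = 6.59 mm² = 6.590e-06 m²
R₁ = ρL/A = (1.62×10^-8)(48.3)/(6.590e-06) = 0.1187 Ω
Segment 2: A = 2.67 mm² = 2.670e-06 m²
R₂ = (2.55×10^-8)(12.1)/(2.670e-06) = 0.1156 Ω
R = R₁ + R₂ = 0.234 Ω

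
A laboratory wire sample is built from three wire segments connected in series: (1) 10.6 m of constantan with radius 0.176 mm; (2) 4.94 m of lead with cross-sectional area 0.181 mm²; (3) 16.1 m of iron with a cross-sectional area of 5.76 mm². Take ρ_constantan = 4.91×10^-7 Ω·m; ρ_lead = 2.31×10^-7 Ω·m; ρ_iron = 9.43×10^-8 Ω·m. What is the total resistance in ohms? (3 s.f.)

60.1 Ω

Seg 1: A = πr² = π(1.7600e-04 m)² = 9.731e-08 m²
R_1 = (4.91×10^-7)(10.6)/(9.731e-08) = 53.48 Ω
Seg 2: A = 0.181 mm² = 1.810e-07 m²
R_2 = (2.31×10^-7)(4.94)/(1.810e-07) = 6.305 Ω
Seg 3: A = 5.76 mm² = 5.760e-06 m²
R_3 = (9.43×10^-8)(16.1)/(5.760e-06) = 0.2636 Ω
R_total = R_1 + R_2 + R_3 = 60.1 Ω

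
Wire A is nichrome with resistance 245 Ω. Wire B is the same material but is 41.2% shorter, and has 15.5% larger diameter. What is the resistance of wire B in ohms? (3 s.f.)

108 Ω

R ∝ L/d², so R_B/R_A = (1 − 41.2/100) × (1 + 15.5/100)⁻²
= 0.588 × 0.7496 = 0.4408
R_B = 0.4408 × 245 = 108 Ω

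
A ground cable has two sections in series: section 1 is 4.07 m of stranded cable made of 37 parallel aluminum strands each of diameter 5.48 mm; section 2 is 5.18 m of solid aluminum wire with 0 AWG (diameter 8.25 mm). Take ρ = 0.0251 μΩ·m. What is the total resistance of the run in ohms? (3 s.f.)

0.00255 Ω

ρ = 0.0251 μΩ·m = 2.51×10^-8 Ω·m
Section 1: A_strand = π(2.7400e-03)² = 2.359e-05 m²; R₁ = ρL/(N·A_s) = (2.51×10^-8)(4.07)/(37×2.359e-05) = 1.171×10^-4 Ω
Section 2: A = π(8.25/2 mm)² = π(4.1250e-03 m)² = 5.346e-05 m²
R₂ = (2.51×10^-8)(5.18)/(5.346e-05) = 0.002432 Ω
R = R₁ + R₂ = 0.00255 Ω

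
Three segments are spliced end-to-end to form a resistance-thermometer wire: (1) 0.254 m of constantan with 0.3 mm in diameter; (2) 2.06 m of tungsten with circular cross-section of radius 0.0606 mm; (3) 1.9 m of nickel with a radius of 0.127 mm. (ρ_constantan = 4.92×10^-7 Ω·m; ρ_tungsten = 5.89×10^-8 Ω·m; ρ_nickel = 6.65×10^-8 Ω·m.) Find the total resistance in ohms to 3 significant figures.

Seg 1: A = π(d/2)² = π(1.5000e-04 m)² = 7.069e-08 m²
R_1 = (4.92×10^-7)(0.254)/(7.069e-08) = 1.768 Ω
Seg 2: A = πr² = π(6.0600e-05 m)² = 1.154e-08 m²
R_2 = (5.89×10^-8)(2.06)/(1.154e-08) = 10.52 Ω
Seg 3: A = πr² = π(1.2700e-04 m)² = 5.067e-08 m²
R_3 = (6.65×10^-8)(1.9)/(5.067e-08) = 2.494 Ω
R_total = R_1 + R_2 + R_3 = 14.8 Ω

14.8 Ω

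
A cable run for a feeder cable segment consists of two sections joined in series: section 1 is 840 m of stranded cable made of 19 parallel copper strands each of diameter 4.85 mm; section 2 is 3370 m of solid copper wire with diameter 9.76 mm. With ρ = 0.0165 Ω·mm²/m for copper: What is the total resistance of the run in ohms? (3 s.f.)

0.783 Ω

ρ = 0.0165 Ω·mm²/m = 1.65×10^-8 Ω·m
Section 1: A_strand = π(2.4250e-03)² = 1.847e-05 m²; R₁ = ρL/(N·A_s) = (1.65×10^-8)(840)/(19×1.847e-05) = 0.03949 Ω
Section 2: A = π(d/2)² = π(4.8800e-03 m)² = 7.482e-05 m²
R₂ = (1.65×10^-8)(3370)/(7.482e-05) = 0.7432 Ω
R = R₁ + R₂ = 0.783 Ω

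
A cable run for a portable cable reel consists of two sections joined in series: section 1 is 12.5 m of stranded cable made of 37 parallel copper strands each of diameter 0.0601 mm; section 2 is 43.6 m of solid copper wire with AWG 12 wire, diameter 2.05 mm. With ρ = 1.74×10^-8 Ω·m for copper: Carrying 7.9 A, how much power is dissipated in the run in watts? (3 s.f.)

144 W

Section 1: A_strand = π(3.0050e-05)² = 2.837e-09 m²; R₁ = ρL/(N·A_s) = (1.74×10^-8)(12.5)/(37×2.837e-09) = 2.072 Ω
Section 2: A = π(2.05/2 mm)² = π(1.0250e-03 m)² = 3.301e-06 m²
R₂ = (1.74×10^-8)(43.6)/(3.301e-06) = 0.2298 Ω
R = R₁ + R₂ = 2.302 Ω
P = I²R = (7.9)² × 2.302 = 144 W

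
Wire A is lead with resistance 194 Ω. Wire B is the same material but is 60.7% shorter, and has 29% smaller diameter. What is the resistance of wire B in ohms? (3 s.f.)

R ∝ L/d², so R_B/R_A = (1 − 60.7/100) × (1 − 29/100)⁻²
= 0.393 × 1.984 = 0.7796
R_B = 0.7796 × 194 = 151 Ω

151 Ω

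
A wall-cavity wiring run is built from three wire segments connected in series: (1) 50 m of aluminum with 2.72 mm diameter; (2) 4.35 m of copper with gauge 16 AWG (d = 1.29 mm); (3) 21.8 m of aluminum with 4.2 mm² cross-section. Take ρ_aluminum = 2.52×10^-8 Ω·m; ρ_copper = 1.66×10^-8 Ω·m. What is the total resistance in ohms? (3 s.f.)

Seg 1: A = π(d/2)² = π(1.3600e-03 m)² = 5.811e-06 m²
R_1 = (2.52×10^-8)(50)/(5.811e-06) = 0.2168 Ω
Seg 2: A = π(1.29/2 mm)² = π(6.4500e-04 m)² = 1.307e-06 m²
R_2 = (1.66×10^-8)(4.35)/(1.307e-06) = 0.05525 Ω
Seg 3: A = 4.2 mm² = 4.200e-06 m²
R_3 = (2.52×10^-8)(21.8)/(4.200e-06) = 0.1308 Ω
R_total = R_1 + R_2 + R_3 = 0.403 Ω

0.403 Ω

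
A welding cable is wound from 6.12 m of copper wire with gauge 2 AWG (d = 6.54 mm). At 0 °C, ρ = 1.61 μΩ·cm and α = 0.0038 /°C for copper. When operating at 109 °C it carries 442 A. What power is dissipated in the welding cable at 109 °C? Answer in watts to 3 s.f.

ρ = 1.61 μΩ·cm = 1.61×10^-8 Ω·m
A = π(6.54/2 mm)² = π(3.2700e-03 m)² = 3.359e-05 m²
R₍0₎ = ρL/A = (1.61×10^-8)(6.12)/(3.359e-05) = 0.002933 Ω
R₍109₎ = R₍0₎(1 + αΔT) = 0.002933 × (1 + 0.0038×109) = 0.004148 Ω
P = I²R = (442)² × 0.004148 = 810 W

810 W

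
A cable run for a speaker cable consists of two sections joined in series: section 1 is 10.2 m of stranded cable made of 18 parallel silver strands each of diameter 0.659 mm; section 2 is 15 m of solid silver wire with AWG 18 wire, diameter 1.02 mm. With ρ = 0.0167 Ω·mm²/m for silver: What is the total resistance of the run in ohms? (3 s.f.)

0.334 Ω

ρ = 0.0167 Ω·mm²/m = 1.67×10^-8 Ω·m
Section 1: A_strand = π(3.2950e-04)² = 3.411e-07 m²; R₁ = ρL/(N·A_s) = (1.67×10^-8)(10.2)/(18×3.411e-07) = 0.02774 Ω
Section 2: A = π(1.02/2 mm)² = π(5.1000e-04 m)² = 8.171e-07 m²
R₂ = (1.67×10^-8)(15)/(8.171e-07) = 0.3066 Ω
R = R₁ + R₂ = 0.334 Ω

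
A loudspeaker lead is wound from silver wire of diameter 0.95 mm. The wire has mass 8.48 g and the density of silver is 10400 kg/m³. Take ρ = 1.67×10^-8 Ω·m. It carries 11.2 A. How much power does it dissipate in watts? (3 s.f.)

3.40 W

A = π(d/2)² = π(4.7500e-04 m)² = 7.0882e-07 m²
L = m/(density·A) = 0.00848/(10400×7.0882e-07) = 1.15 m
R = ρL/A = (1.67×10^-8)(1.15)/(7.0882e-07) = 0.0271 Ω
P = I²R = (11.2)² × 0.0271 = 3.40 W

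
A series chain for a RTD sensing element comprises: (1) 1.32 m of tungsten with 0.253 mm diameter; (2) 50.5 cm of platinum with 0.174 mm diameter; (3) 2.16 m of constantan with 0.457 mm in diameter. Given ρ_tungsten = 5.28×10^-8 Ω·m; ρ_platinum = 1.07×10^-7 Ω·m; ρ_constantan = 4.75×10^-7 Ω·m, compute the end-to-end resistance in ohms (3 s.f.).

9.91 Ω

Seg 1: A = π(d/2)² = π(1.2650e-04 m)² = 5.027e-08 m²
R_1 = (5.28×10^-8)(1.32)/(5.027e-08) = 1.386 Ω
Seg 2: A = π(d/2)² = π(8.7000e-05 m)² = 2.378e-08 m²
R_2 = (1.07×10^-7)(0.505)/(2.378e-08) = 2.272 Ω
Seg 3: A = π(d/2)² = π(2.2850e-04 m)² = 1.640e-07 m²
R_3 = (4.75×10^-7)(2.16)/(1.640e-07) = 6.255 Ω
R_total = R_1 + R_2 + R_3 = 9.91 Ω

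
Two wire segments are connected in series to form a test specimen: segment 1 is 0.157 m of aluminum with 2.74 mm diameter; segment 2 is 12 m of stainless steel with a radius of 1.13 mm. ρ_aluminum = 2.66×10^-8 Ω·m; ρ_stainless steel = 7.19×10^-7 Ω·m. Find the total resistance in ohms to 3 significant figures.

Segment 1: A = π(d/2)² = π(1.3700e-03 m)² = 5.896e-06 m²
R₁ = ρL/A = (2.66×10^-8)(0.157)/(5.896e-06) = 7.083×10^-4 Ω
Segment 2: A = πr² = π(1.1300e-03 m)² = 4.011e-06 m²
R₂ = (7.19×10^-7)(12)/(4.011e-06) = 2.151 Ω
R = R₁ + R₂ = 2.15 Ω

2.15 Ω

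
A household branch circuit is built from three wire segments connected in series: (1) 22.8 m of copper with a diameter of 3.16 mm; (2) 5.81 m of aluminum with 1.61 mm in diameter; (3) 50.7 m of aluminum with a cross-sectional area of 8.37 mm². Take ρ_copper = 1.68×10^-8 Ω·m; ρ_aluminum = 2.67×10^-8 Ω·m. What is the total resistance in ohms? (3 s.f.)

Seg 1: A = π(d/2)² = π(1.5800e-03 m)² = 7.843e-06 m²
R_1 = (1.68×10^-8)(22.8)/(7.843e-06) = 0.04884 Ω
Seg 2: A = π(d/2)² = π(8.0500e-04 m)² = 2.036e-06 m²
R_2 = (2.67×10^-8)(5.81)/(2.036e-06) = 0.0762 Ω
Seg 3: A = 8.37 mm² = 8.370e-06 m²
R_3 = (2.67×10^-8)(50.7)/(8.370e-06) = 0.1617 Ω
R_total = R_1 + R_2 + R_3 = 0.287 Ω

0.287 Ω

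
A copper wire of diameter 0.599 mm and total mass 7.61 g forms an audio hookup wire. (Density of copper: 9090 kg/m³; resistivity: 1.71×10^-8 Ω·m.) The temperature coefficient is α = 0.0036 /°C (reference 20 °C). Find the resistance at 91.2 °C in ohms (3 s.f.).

A = π(d/2)² = π(2.9950e-04 m)² = 2.8180e-07 m²
L = m/(density·A) = 0.00761/(9090×2.8180e-07) = 2.971 m
R = ρL/A = (1.71×10^-8)(2.971)/(2.8180e-07) = 0.1803 Ω
R(91.2 °C) = 0.1803 × (1 + 0.0036×71.2) = 0.226 Ω

0.226 Ω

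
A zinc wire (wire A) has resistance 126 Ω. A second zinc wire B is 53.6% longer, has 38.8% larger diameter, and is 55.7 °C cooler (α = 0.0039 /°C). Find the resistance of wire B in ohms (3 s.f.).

R ∝ ρL/d² with ρ ∝ (1+αΔT), so R_B/R_A = (1 + 53.6/100) × (1 + 38.8/100)⁻² × (1 − 0.0039×55.7)
= 1.536 × 0.5191 × 0.7828 = 0.6241
R_B = 0.6241 × 126 = 78.6 Ω

78.6 Ω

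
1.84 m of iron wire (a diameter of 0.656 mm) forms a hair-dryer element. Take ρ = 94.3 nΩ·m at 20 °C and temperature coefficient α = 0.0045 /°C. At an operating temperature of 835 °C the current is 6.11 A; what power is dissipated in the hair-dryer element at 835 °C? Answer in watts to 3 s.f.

ρ = 94.3 nΩ·m = 9.43×10^-8 Ω·m
A = π(d/2)² = π(3.2800e-04 m)² = 3.380e-07 m²
R₍20₎ = ρL/A = (9.43×10^-8)(1.84)/(3.380e-07) = 0.5134 Ω
R₍835₎ = R₍20₎(1 + αΔT) = 0.5134 × (1 + 0.0045×815) = 2.396 Ω
P = I²R = (6.11)² × 2.396 = 89.5 W

89.5 W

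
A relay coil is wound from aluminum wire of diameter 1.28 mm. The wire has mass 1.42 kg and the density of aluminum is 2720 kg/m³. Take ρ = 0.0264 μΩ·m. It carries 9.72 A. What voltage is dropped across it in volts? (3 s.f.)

ρ = 0.0264 μΩ·m = 2.64×10^-8 Ω·m
A = π(d/2)² = π(6.4000e-04 m)² = 1.2868e-06 m²
L = m/(density·A) = 1.42/(2720×1.2868e-06) = 405.7 m
R = ρL/A = (2.64×10^-8)(405.7)/(1.2868e-06) = 8.323 Ω
V = IR = 9.72 × 8.323 = 80.9 V

80.9 V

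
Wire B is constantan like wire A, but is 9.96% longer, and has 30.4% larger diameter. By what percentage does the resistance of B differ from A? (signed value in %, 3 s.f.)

R ∝ L/d², so R_B/R_A = (1 + 9.96/100) × (1 + 30.4/100)⁻²
= 1.1 × 0.5881 = 0.6467
(R_B − R_A)/R_A = 0.6467 − 1 = -35.3%

-35.3%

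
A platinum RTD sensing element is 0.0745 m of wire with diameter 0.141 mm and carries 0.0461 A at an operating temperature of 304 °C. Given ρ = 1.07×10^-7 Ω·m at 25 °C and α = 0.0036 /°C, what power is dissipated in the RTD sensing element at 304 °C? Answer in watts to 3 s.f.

0.00217 W

A = π(d/2)² = π(7.0500e-05 m)² = 1.561e-08 m²
R₍25₎ = ρL/A = (1.07×10^-7)(0.0745)/(1.561e-08) = 0.5105 Ω
R₍304₎ = R₍25₎(1 + αΔT) = 0.5105 × (1 + 0.0036×279) = 1.023 Ω
P = I²R = (0.0461)² × 1.023 = 0.00217 W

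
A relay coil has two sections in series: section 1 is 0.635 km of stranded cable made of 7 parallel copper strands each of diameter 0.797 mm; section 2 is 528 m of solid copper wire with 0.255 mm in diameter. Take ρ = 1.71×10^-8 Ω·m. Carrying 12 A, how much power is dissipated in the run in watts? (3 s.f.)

Section 1: A_strand = π(3.9850e-04)² = 4.989e-07 m²; R₁ = ρL/(N·A_s) = (1.71×10^-8)(635)/(7×4.989e-07) = 3.109 Ω
Section 2: A = π(d/2)² = π(1.2750e-04 m)² = 5.107e-08 m²
R₂ = (1.71×10^-8)(528)/(5.107e-08) = 176.8 Ω
R = R₁ + R₂ = 179.9 Ω
P = I²R = (12)² × 179.9 = 25900 W

25900 W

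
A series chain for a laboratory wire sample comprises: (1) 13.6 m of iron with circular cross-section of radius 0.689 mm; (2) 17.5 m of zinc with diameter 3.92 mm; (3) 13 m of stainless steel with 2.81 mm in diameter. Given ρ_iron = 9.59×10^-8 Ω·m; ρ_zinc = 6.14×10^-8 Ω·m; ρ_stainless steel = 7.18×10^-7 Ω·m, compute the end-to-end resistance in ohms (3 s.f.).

2.47 Ω

Seg 1: A = πr² = π(6.8900e-04 m)² = 1.491e-06 m²
R_1 = (9.59×10^-8)(13.6)/(1.491e-06) = 0.8745 Ω
Seg 2: A = π(d/2)² = π(1.9600e-03 m)² = 1.207e-05 m²
R_2 = (6.14×10^-8)(17.5)/(1.207e-05) = 0.08903 Ω
Seg 3: A = π(d/2)² = π(1.4050e-03 m)² = 6.202e-06 m²
R_3 = (7.18×10^-7)(13)/(6.202e-06) = 1.505 Ω
R_total = R_1 + R_2 + R_3 = 2.47 Ω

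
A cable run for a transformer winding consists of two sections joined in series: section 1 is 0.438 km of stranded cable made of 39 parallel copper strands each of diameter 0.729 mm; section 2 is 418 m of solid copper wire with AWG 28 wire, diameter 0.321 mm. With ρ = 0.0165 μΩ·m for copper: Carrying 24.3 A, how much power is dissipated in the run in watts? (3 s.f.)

ρ = 0.0165 μΩ·m = 1.65×10^-8 Ω·m
Section 1: A_strand = π(3.6450e-04)² = 4.174e-07 m²; R₁ = ρL/(N·A_s) = (1.65×10^-8)(438)/(39×4.174e-07) = 0.444 Ω
Section 2: A = π(0.321/2 mm)² = π(1.6050e-04 m)² = 8.093e-08 m²
R₂ = (1.65×10^-8)(418)/(8.093e-08) = 85.22 Ω
R = R₁ + R₂ = 85.67 Ω
P = I²R = (24.3)² × 85.67 = 50600 W

50600 W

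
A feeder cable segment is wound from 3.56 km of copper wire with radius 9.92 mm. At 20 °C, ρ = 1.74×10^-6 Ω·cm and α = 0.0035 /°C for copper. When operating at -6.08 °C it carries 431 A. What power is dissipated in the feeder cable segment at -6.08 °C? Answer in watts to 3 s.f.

ρ = 1.74×10^-6 Ω·cm = 1.74×10^-8 Ω·m
A = πr² = π(9.9200e-03 m)² = 3.092e-04 m²
R₍20₎ = ρL/A = (1.74×10^-8)(3560)/(3.092e-04) = 0.2004 Ω
R₍-6.08₎ = R₍20₎(1 + αΔT) = 0.2004 × (1 + 0.0035×-26.1) = 0.1821 Ω
P = I²R = (431)² × 0.1821 = 33800 W

33800 W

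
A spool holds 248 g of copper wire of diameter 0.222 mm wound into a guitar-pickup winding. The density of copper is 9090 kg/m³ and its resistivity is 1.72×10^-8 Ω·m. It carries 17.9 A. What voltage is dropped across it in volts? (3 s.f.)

A = π(d/2)² = π(1.1100e-04 m)² = 3.8708e-08 m²
L = m/(density·A) = 0.248/(9090×3.8708e-08) = 704.8 m
R = ρL/A = (1.72×10^-8)(704.8)/(3.8708e-08) = 313.2 Ω
V = IR = 17.9 × 313.2 = 5610 V

5610 V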